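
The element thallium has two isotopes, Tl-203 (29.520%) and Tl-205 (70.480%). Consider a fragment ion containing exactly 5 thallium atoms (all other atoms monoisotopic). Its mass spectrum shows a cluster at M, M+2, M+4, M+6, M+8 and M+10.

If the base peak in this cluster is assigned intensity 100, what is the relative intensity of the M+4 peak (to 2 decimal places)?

Binomial terms of (0.29520 + 0.70480)^5: M 0.0022, M+2 0.0268, M+4 0.1278, M+6 0.3051, M+8 0.3642, M+10 0.1739 → M+8 is the base peak.
P(M+8) = C(5,4) × 0.29520^1 × 0.70480^4 = 5 × 0.2952 × 0.24675365 = 0.364208 (base)
P(M+4) = C(5,2) × 0.29520^3 × 0.70480^2 = 10 × 0.02572463 × 0.49674304 = 0.127785
Relative intensity = 0.127785 / 0.364208 × 100 = 35.09

35.09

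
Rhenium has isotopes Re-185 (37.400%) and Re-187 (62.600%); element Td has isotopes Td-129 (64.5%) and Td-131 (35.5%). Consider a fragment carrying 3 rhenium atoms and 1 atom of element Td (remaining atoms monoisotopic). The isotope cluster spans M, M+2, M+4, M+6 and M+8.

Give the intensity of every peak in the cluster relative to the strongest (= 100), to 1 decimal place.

Rhenium pattern (n=3): 0.05231362 : 0.26268713 : 0.43968487 : 0.24531438
Element Td pattern (n=1): 0.6450 : 0.3550
Convolve the two distributions (both contribute in 2-u steps):
  M: 0.05231362×0.6450 = 0.033742
  M+2: 0.05231362×0.3550 + 0.26268713×0.6450 = 0.188005
  M+4: 0.26268713×0.3550 + 0.43968487×0.6450 = 0.376851
  M+6: 0.43968487×0.3550 + 0.24531438×0.6450 = 0.314316
  M+8: 0.24531438×0.3550 = 0.087087
Scale to base peak (0.376851) = 100: 9.0 : 49.9 : 100.0 : 83.4 : 23.1

9.0 : 49.9 : 100.0 : 83.4 : 23.1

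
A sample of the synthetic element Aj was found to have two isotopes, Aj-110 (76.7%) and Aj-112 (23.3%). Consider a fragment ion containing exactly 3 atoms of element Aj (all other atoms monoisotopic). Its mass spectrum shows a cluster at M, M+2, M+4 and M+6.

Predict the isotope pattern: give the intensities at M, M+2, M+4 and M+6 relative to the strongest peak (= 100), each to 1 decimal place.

100.0 : 91.1 : 27.7 : 2.8

Expanding (0.767 + 0.233)^3:
P(M) = 0.767^3 = 0.451218
P(M+2) = 3 × 0.767^2 × 0.233^1 = 0.411214
P(M+4) = 3 × 0.767^1 × 0.233^2 = 0.124919
P(M+6) = 0.233^3 = 0.012649
The M peak is largest (0.451218); scaling to 100 gives 100.0 : 91.1 : 27.7 : 2.8.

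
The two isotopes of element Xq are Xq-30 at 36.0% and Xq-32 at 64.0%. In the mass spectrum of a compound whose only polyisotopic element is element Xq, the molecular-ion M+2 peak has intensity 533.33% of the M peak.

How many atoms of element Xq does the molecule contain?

With n Xq atoms, P(M+2)/P(M) = C(n,1)·p^(n−1)q / p^n = n·q/p = n · 0.640/0.360.
n = 5.3333 × 0.360/0.640 = 3.00 ≈ 3

3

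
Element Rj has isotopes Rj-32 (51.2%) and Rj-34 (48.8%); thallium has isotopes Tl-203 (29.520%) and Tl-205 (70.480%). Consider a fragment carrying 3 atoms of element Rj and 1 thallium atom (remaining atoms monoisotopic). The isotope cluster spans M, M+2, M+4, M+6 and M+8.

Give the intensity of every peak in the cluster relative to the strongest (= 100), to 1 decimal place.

10.5 : 54.9 : 100.0 : 77.2 : 21.6

Element Rj pattern (n=3): 0.13421773 : 0.38377882 : 0.36578918 : 0.11621427
Thallium pattern (n=1): 0.2952 : 0.7048
Convolve the two distributions (both contribute in 2-u steps):
  M: 0.13421773×0.2952 = 0.039621
  M+2: 0.13421773×0.7048 + 0.38377882×0.2952 = 0.207888
  M+4: 0.38377882×0.7048 + 0.36578918×0.2952 = 0.378468
  M+6: 0.36578918×0.7048 + 0.11621427×0.2952 = 0.292115
  M+8: 0.11621427×0.7048 = 0.081908
Scale to base peak (0.378468) = 100: 10.5 : 54.9 : 100.0 : 77.2 : 21.6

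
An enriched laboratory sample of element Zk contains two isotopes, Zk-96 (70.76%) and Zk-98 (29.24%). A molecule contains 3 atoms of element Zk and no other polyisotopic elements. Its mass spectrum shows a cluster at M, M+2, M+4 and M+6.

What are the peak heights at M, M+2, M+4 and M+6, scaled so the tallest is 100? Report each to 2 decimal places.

80.67 : 100.00 : 41.32 : 5.69

The 3 Zk atoms are independent, so intensities follow the terms of (0.7076 + 0.2924)^3.
P(M) = 0.7076^3 = 0.354294
P(M+2) = 3 × 0.7076^2 × 0.2924^1 = 0.439212
P(M+4) = 3 × 0.7076^1 × 0.2924^2 = 0.181495
P(M+6) = 0.2924^3 = 0.025000
The M+2 peak is largest (0.439212); scaling to 100 gives 80.67 : 100.00 : 41.32 : 5.69.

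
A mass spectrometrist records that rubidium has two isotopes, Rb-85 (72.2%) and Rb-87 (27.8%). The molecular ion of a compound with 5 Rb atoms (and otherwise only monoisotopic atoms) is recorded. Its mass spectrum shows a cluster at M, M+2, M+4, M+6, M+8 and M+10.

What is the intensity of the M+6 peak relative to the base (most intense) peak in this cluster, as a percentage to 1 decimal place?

(0.722 + 0.278)^5 gives M 0.1962, M+2 0.3777, M+4 0.2909, M+6 0.1120, M+8 0.0216, M+10 0.0017; the largest is M+2.
P(M+2) = C(5,1) × 0.722^4 × 0.278^1 = 5 × 0.27173701 × 0.2780 = 0.377714 (base)
P(M+6) = C(5,3) × 0.722^2 × 0.278^3 = 10 × 0.521284 × 0.02148495 = 0.111998
Relative intensity = 0.111998 / 0.377714 × 100 = 29.7

29.7%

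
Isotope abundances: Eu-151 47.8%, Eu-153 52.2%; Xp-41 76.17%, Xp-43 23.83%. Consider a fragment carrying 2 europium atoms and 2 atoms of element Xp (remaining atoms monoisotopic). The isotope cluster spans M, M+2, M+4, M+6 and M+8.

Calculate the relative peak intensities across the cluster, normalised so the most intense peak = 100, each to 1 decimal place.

35.6 : 100.0 : 94.6 : 34.2 : 4.2

Europium pattern (n=2): 0.228484 : 0.499032 : 0.272484
Element Xp pattern (n=2): 0.58018689 : 0.36302622 : 0.05678689
Convolve the two distributions (both contribute in 2-u steps):
  M: 0.228484×0.58018689 = 0.132563
  M+2: 0.228484×0.36302622 + 0.499032×0.58018689 = 0.372478
  M+4: 0.228484×0.05678689 + 0.499032×0.36302622 + 0.272484×0.58018689 = 0.352228
  M+6: 0.499032×0.05678689 + 0.272484×0.36302622 = 0.127257
  M+8: 0.272484×0.05678689 = 0.015474
Scale to base peak (0.372478) = 100: 35.6 : 100.0 : 94.6 : 34.2 : 4.2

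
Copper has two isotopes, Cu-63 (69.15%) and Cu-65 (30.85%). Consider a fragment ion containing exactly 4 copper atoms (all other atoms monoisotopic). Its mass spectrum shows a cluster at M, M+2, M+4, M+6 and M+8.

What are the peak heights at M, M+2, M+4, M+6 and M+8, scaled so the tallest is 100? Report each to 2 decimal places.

Each Cu atom is independently Cu-63 (p = 0.6915) or Cu-65 (q = 0.3085); the cluster is the binomial expansion (p + q)^4.
P(M) = 0.6915^4 = 0.228649
P(M+2) = 4 × 0.6915^3 × 0.3085^1 = 0.408030
P(M+4) = 6 × 0.6915^2 × 0.3085^2 = 0.273052
P(M+6) = 4 × 0.6915^1 × 0.3085^3 = 0.081212
P(M+8) = 0.3085^4 = 0.009058
The M+2 peak is largest (0.408030); scaling to 100 gives 56.04 : 100.00 : 66.92 : 19.90 : 2.22.

56.04 : 100.00 : 66.92 : 19.90 : 2.22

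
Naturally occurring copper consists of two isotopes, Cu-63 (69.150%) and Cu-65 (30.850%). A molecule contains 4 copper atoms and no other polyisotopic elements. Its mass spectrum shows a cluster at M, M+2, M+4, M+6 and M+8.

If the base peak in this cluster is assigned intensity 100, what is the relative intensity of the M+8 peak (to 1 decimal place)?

Term probabilities: M 0.2286, M+2 0.4080, M+4 0.2731, M+6 0.0812, M+8 0.0091. Base peak = M+2.
P(M+2) = C(4,1) × 0.69150^3 × 0.30850^1 = 4 × 0.33065611 × 0.3085 = 0.408030 (base)
P(M+8) = C(4,4) × 0.69150^0 × 0.30850^4 = 1 × 1.0000 × 0.00905776 = 0.009058
Relative intensity = 0.009058 / 0.408030 × 100 = 2.2

2.2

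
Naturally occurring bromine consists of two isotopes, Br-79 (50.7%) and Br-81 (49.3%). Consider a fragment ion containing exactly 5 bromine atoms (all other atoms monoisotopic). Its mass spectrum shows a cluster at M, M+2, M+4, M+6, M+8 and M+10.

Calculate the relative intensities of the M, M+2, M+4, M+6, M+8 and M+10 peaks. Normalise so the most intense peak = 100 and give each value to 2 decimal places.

Each Br atom is independently Br-79 (p = 0.507) or Br-81 (q = 0.493); the cluster is the binomial expansion (p + q)^5.
P(M) = 0.507^5 = 0.033500
P(M+2) = 5 × 0.507^4 × 0.493^1 = 0.162873
P(M+4) = 10 × 0.507^3 × 0.493^2 = 0.316751
P(M+6) = 10 × 0.507^2 × 0.493^3 = 0.308004
P(M+8) = 5 × 0.507^1 × 0.493^4 = 0.149750
P(M+10) = 0.493^5 = 0.029123
The M+4 peak is largest (0.316751); scaling to 100 gives 10.58 : 51.42 : 100.00 : 97.24 : 47.28 : 9.19.

10.58 : 51.42 : 100.00 : 97.24 : 47.28 : 9.19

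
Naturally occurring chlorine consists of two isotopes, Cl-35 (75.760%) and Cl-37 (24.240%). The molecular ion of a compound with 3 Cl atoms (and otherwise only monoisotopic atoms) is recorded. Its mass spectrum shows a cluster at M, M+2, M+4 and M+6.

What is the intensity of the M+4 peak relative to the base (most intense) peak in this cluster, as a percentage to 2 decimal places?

30.71%

(0.75760 + 0.24240)^3 gives M 0.4348, M+2 0.4174, M+4 0.1335, M+6 0.0142; the largest is M.
P(M) = C(3,0) × 0.75760^3 × 0.24240^0 = 1 × 0.4348304 × 1.0000 = 0.434830 (base)
P(M+4) = C(3,2) × 0.75760^1 × 0.24240^2 = 3 × 0.7576 × 0.05875776 = 0.133545
Relative intensity = 0.133545 / 0.434830 × 100 = 30.71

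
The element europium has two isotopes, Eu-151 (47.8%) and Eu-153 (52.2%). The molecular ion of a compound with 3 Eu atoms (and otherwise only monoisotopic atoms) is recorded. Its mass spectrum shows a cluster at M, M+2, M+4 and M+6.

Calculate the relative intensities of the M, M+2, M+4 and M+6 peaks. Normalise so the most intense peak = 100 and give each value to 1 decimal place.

Expanding (0.478 + 0.522)^3:
P(M) = 0.478^3 = 0.109215
P(M+2) = 3 × 0.478^2 × 0.522^1 = 0.357806
P(M+4) = 3 × 0.478^1 × 0.522^2 = 0.390742
P(M+6) = 0.522^3 = 0.142237
The M+4 peak is largest (0.390742); scaling to 100 gives 28.0 : 91.6 : 100.0 : 36.4.

28.0 : 91.6 : 100.0 : 36.4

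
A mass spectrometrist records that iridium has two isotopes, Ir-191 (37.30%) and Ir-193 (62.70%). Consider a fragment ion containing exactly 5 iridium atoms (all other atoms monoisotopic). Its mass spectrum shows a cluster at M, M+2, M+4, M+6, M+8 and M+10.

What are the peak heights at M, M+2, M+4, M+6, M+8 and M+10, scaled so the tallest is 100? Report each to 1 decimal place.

Each Ir atom is independently Ir-191 (p = 0.3730) or Ir-193 (q = 0.6270); the cluster is the binomial expansion (p + q)^5.
P(M) = 0.3730^5 = 0.007220
P(M+2) = 5 × 0.3730^4 × 0.6270^1 = 0.060684
P(M+4) = 10 × 0.3730^3 × 0.6270^2 = 0.204015
P(M+6) = 10 × 0.3730^2 × 0.6270^3 = 0.342942
P(M+8) = 5 × 0.3730^1 × 0.6270^4 = 0.288237
P(M+10) = 0.6270^5 = 0.096903
The M+6 peak is largest (0.342942); scaling to 100 gives 2.1 : 17.7 : 59.5 : 100.0 : 84.0 : 28.3.

2.1 : 17.7 : 59.5 : 100.0 : 84.0 : 28.3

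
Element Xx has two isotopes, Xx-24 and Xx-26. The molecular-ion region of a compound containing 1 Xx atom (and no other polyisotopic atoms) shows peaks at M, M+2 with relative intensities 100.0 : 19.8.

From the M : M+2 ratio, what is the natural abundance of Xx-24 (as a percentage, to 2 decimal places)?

83.47%

Write p for the Xx-24 fraction. I(M+2)/I(M) = [C(1,1)·p^0·(1−p)] / p^1 = 1·(1−p)/p = 19.8/100.0 = 0.1980
(1−p)/p = 0.1980/1 = 0.1980  ⇒  p = 1/(1 + 0.1980) = 0.8347
Xx-24: 83.47%, Xx-26: 16.53%.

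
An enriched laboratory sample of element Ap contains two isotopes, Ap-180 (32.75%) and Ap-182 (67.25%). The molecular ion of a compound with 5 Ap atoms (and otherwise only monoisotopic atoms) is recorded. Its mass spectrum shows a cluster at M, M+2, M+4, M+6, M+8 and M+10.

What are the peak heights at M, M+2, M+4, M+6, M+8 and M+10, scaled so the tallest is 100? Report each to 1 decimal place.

1.1 : 11.5 : 47.4 : 97.4 : 100.0 : 41.1

The 5 Ap atoms are independent, so intensities follow the terms of (0.3275 + 0.6725)^5.
P(M) = 0.3275^5 = 0.003768
P(M+2) = 5 × 0.3275^4 × 0.6725^1 = 0.038682
P(M+4) = 10 × 0.3275^3 × 0.6725^2 = 0.158861
P(M+6) = 10 × 0.3275^2 × 0.6725^3 = 0.326212
P(M+8) = 5 × 0.3275^1 × 0.6725^4 = 0.334927
P(M+10) = 0.6725^5 = 0.137550
The M+8 peak is largest (0.334927); scaling to 100 gives 1.1 : 11.5 : 47.4 : 97.4 : 100.0 : 41.1.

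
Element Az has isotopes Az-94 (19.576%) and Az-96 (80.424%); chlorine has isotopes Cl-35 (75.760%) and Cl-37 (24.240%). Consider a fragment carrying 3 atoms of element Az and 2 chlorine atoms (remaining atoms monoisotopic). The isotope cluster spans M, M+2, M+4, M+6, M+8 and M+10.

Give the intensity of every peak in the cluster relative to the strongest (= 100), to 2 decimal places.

Element Az pattern (n=3): 0.00750191 : 0.0924602 : 0.37985387 : 0.52018402
Chlorine pattern (n=2): 0.57395776 : 0.36728448 : 0.05875776
Convolve the two distributions (both contribute in 2-u steps):
  M: 0.00750191×0.57395776 = 0.004306
  M+2: 0.00750191×0.36728448 + 0.0924602×0.57395776 = 0.055824
  M+4: 0.00750191×0.05875776 + 0.0924602×0.36728448 + 0.37985387×0.57395776 = 0.252420
  M+6: 0.0924602×0.05875776 + 0.37985387×0.36728448 + 0.52018402×0.57395776 = 0.443511
  M+8: 0.37985387×0.05875776 + 0.52018402×0.36728448 = 0.213375
  M+10: 0.52018402×0.05875776 = 0.030565
Scale to base peak (0.443511) = 100: 0.97 : 12.59 : 56.91 : 100.00 : 48.11 : 6.89

0.97 : 12.59 : 56.91 : 100.00 : 48.11 : 6.89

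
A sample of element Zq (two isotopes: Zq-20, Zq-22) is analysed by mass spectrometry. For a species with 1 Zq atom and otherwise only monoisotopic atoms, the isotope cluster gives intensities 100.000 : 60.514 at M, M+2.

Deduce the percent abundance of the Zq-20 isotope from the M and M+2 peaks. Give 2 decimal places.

If p is the fraction of Zq that is Zq-20, then I(M+2)/I(M) = [C(1,1)·p^0·(1−p)] / p^1 = 1·(1−p)/p = 60.514/100.000 = 0.6051
(1−p)/p = 0.6051/1 = 0.6051  ⇒  p = 1/(1 + 0.6051) = 0.6230
Zq-20: 62.30%, Zq-22: 37.70%.

62.30%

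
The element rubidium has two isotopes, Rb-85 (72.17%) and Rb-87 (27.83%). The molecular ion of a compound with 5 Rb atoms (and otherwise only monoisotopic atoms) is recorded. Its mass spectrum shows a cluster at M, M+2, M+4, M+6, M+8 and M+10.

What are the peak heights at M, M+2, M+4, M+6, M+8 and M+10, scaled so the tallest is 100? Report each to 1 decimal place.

51.9 : 100.0 : 77.1 : 29.7 : 5.7 : 0.4

The 5 Rb atoms are independent, so intensities follow the terms of (0.7217 + 0.2783)^5.
P(M) = 0.7217^5 = 0.195787
P(M+2) = 5 × 0.7217^4 × 0.2783^1 = 0.377494
P(M+4) = 10 × 0.7217^3 × 0.2783^2 = 0.291136
P(M+6) = 10 × 0.7217^2 × 0.2783^3 = 0.112267
P(M+8) = 5 × 0.7217^1 × 0.2783^4 = 0.021646
P(M+10) = 0.2783^5 = 0.001669
The M+2 peak is largest (0.377494); scaling to 100 gives 51.9 : 100.0 : 77.1 : 29.7 : 5.7 : 0.4.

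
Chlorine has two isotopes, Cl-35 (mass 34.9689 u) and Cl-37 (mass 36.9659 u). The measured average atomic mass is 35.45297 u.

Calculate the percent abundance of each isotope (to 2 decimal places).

Cl-35: 75.76%, Cl-37: 24.24%

Let x be the fractional abundance of Cl-35; then Cl-37 has abundance 1 − x.
34.9689·x + 36.9659·(1 − x) = 35.45297
(34.9689 − 36.9659)·x = 35.45297 − 36.9659
x = -1.51293 / -1.9970 = 0.75760 → 75.76% Cl-35, 24.24% Cl-37.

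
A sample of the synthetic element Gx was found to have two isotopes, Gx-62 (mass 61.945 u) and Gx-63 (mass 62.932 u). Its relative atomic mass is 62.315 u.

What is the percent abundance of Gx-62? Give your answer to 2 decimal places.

62.51%

With x = fraction of Gx-62 (so Gx-63 is 1 − x):
61.945·x + 62.932·(1 − x) = 62.315
(61.945 − 62.932)·x = 62.315 − 62.932
x = -0.617 / -0.987 = 0.62513 → 62.51% Gx-62, 37.49% Gx-63.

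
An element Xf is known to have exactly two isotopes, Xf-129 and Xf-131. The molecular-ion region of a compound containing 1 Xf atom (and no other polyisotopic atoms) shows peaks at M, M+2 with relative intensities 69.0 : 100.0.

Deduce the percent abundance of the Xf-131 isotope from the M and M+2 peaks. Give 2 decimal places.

59.17%

If p is the fraction of Xf that is Xf-129, then I(M+2)/I(M) = [C(1,1)·p^0·(1−p)] / p^1 = 1·(1−p)/p = 100.0/69.0 = 1.4493
(1−p)/p = 1.4493/1 = 1.4493  ⇒  p = 1/(1 + 1.4493) = 0.4083
Xf-129: 40.83%, Xf-131: 59.17%.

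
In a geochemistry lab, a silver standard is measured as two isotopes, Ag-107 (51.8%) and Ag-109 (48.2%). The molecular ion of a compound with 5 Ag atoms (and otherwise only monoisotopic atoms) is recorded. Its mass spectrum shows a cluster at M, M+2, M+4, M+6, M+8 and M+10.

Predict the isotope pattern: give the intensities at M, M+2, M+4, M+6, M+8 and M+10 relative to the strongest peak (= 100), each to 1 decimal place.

11.5 : 53.7 : 100.0 : 93.1 : 43.3 : 8.1

Expanding (0.518 + 0.482)^5:
P(M) = 0.518^5 = 0.037295
P(M+2) = 5 × 0.518^4 × 0.482^1 = 0.173515
P(M+4) = 10 × 0.518^3 × 0.482^2 = 0.322911
P(M+6) = 10 × 0.518^2 × 0.482^3 = 0.300470
P(M+8) = 5 × 0.518^1 × 0.482^4 = 0.139794
P(M+10) = 0.482^5 = 0.026016
The M+4 peak is largest (0.322911); scaling to 100 gives 11.5 : 53.7 : 100.0 : 93.1 : 43.3 : 8.1.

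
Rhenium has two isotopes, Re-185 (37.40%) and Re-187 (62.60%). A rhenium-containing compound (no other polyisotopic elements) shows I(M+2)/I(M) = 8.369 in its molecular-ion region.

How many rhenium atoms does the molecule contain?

5

The M+2/M ratio from n Re atoms is n · q/p = n · 0.6260/0.3740.
n = 8.369 × 0.3740/0.6260 = 5.00 ≈ 5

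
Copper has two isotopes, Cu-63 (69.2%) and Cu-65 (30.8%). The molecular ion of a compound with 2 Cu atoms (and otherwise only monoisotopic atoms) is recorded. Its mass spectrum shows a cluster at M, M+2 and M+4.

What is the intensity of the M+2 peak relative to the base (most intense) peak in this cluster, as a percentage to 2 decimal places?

89.02%

(0.692 + 0.308)^2 gives M 0.4789, M+2 0.4263, M+4 0.0949; the largest is M.
P(M) = C(2,0) × 0.692^2 × 0.308^0 = 1 × 0.478864 × 1.0000 = 0.478864 (base)
P(M+2) = C(2,1) × 0.692^1 × 0.308^1 = 2 × 0.6920 × 0.3080 = 0.426272
Relative intensity = 0.426272 / 0.478864 × 100 = 89.02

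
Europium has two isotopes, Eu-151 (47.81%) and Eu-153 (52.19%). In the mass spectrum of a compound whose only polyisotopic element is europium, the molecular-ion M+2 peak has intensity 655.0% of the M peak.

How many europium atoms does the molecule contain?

The M+2/M ratio from n Eu atoms is n · q/p = n · 0.5219/0.4781.
n = 6.550 × 0.4781/0.5219 = 6.00 ≈ 6

6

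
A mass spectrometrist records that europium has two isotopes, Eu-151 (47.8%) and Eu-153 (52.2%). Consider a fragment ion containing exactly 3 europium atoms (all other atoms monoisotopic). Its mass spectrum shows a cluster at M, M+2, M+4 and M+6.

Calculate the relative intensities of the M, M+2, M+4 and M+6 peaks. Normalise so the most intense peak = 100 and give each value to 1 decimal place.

28.0 : 91.6 : 100.0 : 36.4

Each Eu atom is independently Eu-151 (p = 0.478) or Eu-153 (q = 0.522); the cluster is the binomial expansion (p + q)^3.
P(M) = 0.478^3 = 0.109215
P(M+2) = 3 × 0.478^2 × 0.522^1 = 0.357806
P(M+4) = 3 × 0.478^1 × 0.522^2 = 0.390742
P(M+6) = 0.522^3 = 0.142237
The M+4 peak is largest (0.390742); scaling to 100 gives 28.0 : 91.6 : 100.0 : 36.4.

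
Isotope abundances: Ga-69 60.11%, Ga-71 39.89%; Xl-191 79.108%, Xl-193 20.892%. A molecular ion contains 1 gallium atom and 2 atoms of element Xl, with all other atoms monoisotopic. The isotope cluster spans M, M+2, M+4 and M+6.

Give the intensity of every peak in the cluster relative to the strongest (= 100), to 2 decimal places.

Gallium pattern (n=1): 0.6011 : 0.3989
Element Xl pattern (n=2): 0.62580757 : 0.33054487 : 0.04364757
Convolve the two distributions (both contribute in 2-u steps):
  M: 0.6011×0.62580757 = 0.376173
  M+2: 0.6011×0.33054487 + 0.3989×0.62580757 = 0.448325
  M+4: 0.6011×0.04364757 + 0.3989×0.33054487 = 0.158091
  M+6: 0.3989×0.04364757 = 0.017411
Scale to base peak (0.448325) = 100: 83.91 : 100.00 : 35.26 : 3.88

83.91 : 100.00 : 35.26 : 3.88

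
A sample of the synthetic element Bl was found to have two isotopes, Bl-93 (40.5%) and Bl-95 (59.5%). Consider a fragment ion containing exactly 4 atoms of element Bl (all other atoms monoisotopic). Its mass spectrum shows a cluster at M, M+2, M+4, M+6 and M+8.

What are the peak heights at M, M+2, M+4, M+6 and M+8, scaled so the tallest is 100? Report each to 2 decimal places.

Expanding (0.405 + 0.595)^4:
P(M) = 0.405^4 = 0.026904
P(M+2) = 4 × 0.405^3 × 0.595^1 = 0.158104
P(M+4) = 6 × 0.405^2 × 0.595^2 = 0.348414
P(M+6) = 4 × 0.405^1 × 0.595^3 = 0.341245
P(M+8) = 0.595^4 = 0.125334
The M+4 peak is largest (0.348414); scaling to 100 gives 7.72 : 45.38 : 100.00 : 97.94 : 35.97.

7.72 : 45.38 : 100.00 : 97.94 : 35.97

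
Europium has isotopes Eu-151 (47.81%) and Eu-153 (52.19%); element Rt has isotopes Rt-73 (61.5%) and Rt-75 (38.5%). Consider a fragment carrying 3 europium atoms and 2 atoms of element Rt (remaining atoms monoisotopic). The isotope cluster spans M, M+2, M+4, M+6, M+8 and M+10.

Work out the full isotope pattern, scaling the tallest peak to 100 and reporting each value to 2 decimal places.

12.40 : 56.12 : 100.00 : 87.52 : 37.56 : 6.32

Europium pattern (n=3): 0.10928391 : 0.3578871 : 0.39067407 : 0.14215492
Element Rt pattern (n=2): 0.378225 : 0.47355 : 0.148225
Convolve the two distributions (both contribute in 2-u steps):
  M: 0.10928391×0.378225 = 0.041334
  M+2: 0.10928391×0.47355 + 0.3578871×0.378225 = 0.187113
  M+4: 0.10928391×0.148225 + 0.3578871×0.47355 + 0.39067407×0.378225 = 0.333439
  M+6: 0.3578871×0.148225 + 0.39067407×0.47355 + 0.14215492×0.378225 = 0.291818
  M+8: 0.39067407×0.148225 + 0.14215492×0.47355 = 0.125225
  M+10: 0.14215492×0.148225 = 0.021071
Scale to base peak (0.333439) = 100: 12.40 : 56.12 : 100.00 : 87.52 : 37.56 : 6.32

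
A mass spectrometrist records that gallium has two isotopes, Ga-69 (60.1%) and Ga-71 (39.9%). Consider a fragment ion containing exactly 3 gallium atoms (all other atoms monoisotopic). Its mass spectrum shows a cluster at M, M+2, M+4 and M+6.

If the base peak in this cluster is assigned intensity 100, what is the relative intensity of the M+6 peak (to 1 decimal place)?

14.7

(0.601 + 0.399)^3 gives M 0.2171, M+2 0.4324, M+4 0.2870, M+6 0.0635; the largest is M+2.
P(M+2) = C(3,1) × 0.601^2 × 0.399^1 = 3 × 0.361201 × 0.3990 = 0.432358 (base)
P(M+6) = C(3,3) × 0.601^0 × 0.399^3 = 1 × 1.0000 × 0.0635212 = 0.063521
Relative intensity = 0.063521 / 0.432358 × 100 = 14.7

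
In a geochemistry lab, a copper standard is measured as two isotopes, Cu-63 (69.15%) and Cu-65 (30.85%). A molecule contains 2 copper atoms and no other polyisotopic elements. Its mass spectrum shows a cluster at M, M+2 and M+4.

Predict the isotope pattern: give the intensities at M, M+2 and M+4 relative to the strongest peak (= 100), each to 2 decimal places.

100.00 : 89.23 : 19.90

Each Cu atom is independently Cu-63 (p = 0.6915) or Cu-65 (q = 0.3085); the cluster is the binomial expansion (p + q)^2.
P(M) = 0.6915^2 = 0.478172
P(M+2) = 2 × 0.6915^1 × 0.3085^1 = 0.426656
P(M+4) = 0.3085^2 = 0.095172
The M peak is largest (0.478172); scaling to 100 gives 100.00 : 89.23 : 19.90.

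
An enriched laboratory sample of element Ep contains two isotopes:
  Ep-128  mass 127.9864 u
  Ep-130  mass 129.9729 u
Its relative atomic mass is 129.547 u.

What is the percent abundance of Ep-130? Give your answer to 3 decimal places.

Let x be the fractional abundance of Ep-128; then Ep-130 has abundance 1 − x.
127.9864·x + 129.9729·(1 − x) = 129.547
(127.9864 − 129.9729)·x = 129.547 − 129.9729
x = -0.4259 / -1.9865 = 0.21440 → 21.440% Ep-128, 78.560% Ep-130.

78.560%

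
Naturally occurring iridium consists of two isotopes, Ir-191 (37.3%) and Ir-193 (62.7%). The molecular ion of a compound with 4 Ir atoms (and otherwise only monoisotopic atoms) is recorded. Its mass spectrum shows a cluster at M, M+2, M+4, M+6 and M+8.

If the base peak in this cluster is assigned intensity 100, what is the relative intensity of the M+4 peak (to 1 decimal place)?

Term probabilities: M 0.0194, M+2 0.1302, M+4 0.3282, M+6 0.3678, M+8 0.1546. Base peak = M+6.
P(M+6) = C(4,3) × 0.373^1 × 0.627^3 = 4 × 0.3730 × 0.24649188 = 0.367766 (base)
P(M+4) = C(4,2) × 0.373^2 × 0.627^2 = 6 × 0.139129 × 0.393129 = 0.328174
Relative intensity = 0.328174 / 0.367766 × 100 = 89.2

89.2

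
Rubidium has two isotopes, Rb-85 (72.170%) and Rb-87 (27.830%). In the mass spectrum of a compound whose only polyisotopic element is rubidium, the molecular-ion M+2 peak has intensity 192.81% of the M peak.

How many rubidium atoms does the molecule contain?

5

The M+2/M ratio from n Rb atoms is n · q/p = n · 0.27830/0.72170.
n = 1.9281 × 0.72170/0.27830 = 5.00 ≈ 5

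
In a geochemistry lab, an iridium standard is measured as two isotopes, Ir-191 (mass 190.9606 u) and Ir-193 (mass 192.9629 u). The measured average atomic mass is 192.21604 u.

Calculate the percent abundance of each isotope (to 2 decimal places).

Ir-191: 37.30%, Ir-193: 62.70%

Let x be the fractional abundance of Ir-191; then Ir-193 has abundance 1 − x.
190.9606·x + 192.9629·(1 − x) = 192.21604
(190.9606 − 192.9629)·x = 192.21604 − 192.9629
x = -0.74686 / -2.0023 = 0.37300 → 37.30% Ir-191, 62.70% Ir-193.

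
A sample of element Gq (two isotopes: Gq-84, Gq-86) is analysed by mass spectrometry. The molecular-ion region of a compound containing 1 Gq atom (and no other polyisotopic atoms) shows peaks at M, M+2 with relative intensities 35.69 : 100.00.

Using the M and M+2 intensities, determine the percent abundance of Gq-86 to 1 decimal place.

Write p for the Gq-84 fraction. I(M+2)/I(M) = [C(1,1)·p^0·(1−p)] / p^1 = 1·(1−p)/p = 100.00/35.69 = 2.8019
(1−p)/p = 2.8019/1 = 2.8019  ⇒  p = 1/(1 + 2.8019) = 0.2630
Gq-84: 26.3%, Gq-86: 73.7%.

73.7%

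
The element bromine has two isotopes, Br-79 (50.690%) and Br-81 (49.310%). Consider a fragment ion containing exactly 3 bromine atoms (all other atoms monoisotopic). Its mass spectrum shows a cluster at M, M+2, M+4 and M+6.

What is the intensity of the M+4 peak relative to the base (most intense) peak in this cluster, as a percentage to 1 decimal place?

(0.50690 + 0.49310)^3 gives M 0.1302, M+2 0.3801, M+4 0.3698, M+6 0.1199; the largest is M+2.
P(M+2) = C(3,1) × 0.50690^2 × 0.49310^1 = 3 × 0.25694761 × 0.4931 = 0.380103 (base)
P(M+4) = C(3,2) × 0.50690^1 × 0.49310^2 = 3 × 0.5069 × 0.24314761 = 0.369755
Relative intensity = 0.369755 / 0.380103 × 100 = 97.3

97.3%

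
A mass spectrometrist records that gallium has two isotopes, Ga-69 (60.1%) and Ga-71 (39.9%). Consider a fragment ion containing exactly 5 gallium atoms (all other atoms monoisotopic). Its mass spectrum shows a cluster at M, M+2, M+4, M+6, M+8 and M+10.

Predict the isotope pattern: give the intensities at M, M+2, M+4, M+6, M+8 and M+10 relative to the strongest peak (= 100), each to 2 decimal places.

22.69 : 75.31 : 100.00 : 66.39 : 22.04 : 2.93

Each Ga atom is independently Ga-69 (p = 0.601) or Ga-71 (q = 0.399); the cluster is the binomial expansion (p + q)^5.
P(M) = 0.601^5 = 0.078410
P(M+2) = 5 × 0.601^4 × 0.399^1 = 0.260280
P(M+4) = 10 × 0.601^3 × 0.399^2 = 0.345596
P(M+6) = 10 × 0.601^2 × 0.399^3 = 0.229439
P(M+8) = 5 × 0.601^1 × 0.399^4 = 0.076162
P(M+10) = 0.399^5 = 0.010113
The M+4 peak is largest (0.345596); scaling to 100 gives 22.69 : 75.31 : 100.00 : 66.39 : 22.04 : 2.93.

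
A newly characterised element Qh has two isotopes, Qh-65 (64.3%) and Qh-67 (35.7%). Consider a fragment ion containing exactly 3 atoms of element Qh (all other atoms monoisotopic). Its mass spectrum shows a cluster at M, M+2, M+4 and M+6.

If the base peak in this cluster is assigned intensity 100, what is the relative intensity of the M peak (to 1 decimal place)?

60.0

(0.643 + 0.357)^3 gives M 0.2658, M+2 0.4428, M+4 0.2458, M+6 0.0455; the largest is M+2.
P(M+2) = C(3,1) × 0.643^2 × 0.357^1 = 3 × 0.413449 × 0.3570 = 0.442804 (base)
P(M) = C(3,0) × 0.643^3 × 0.357^0 = 1 × 0.26584771 × 1.0000 = 0.265848
Relative intensity = 0.265848 / 0.442804 × 100 = 60.0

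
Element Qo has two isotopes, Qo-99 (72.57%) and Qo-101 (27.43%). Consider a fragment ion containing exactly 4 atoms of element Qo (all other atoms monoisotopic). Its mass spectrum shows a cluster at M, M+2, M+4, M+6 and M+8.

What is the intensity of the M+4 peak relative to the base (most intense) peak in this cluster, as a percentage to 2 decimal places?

Binomial terms of (0.7257 + 0.2743)^4: M 0.2774, M+2 0.4193, M+4 0.2377, M+6 0.0599, M+8 0.0057 → M+2 is the base peak.
P(M+2) = C(4,1) × 0.7257^3 × 0.2743^1 = 4 × 0.382183 × 0.2743 = 0.419331 (base)
P(M+4) = C(4,2) × 0.7257^2 × 0.2743^2 = 6 × 0.52664049 × 0.07524049 = 0.237748
Relative intensity = 0.237748 / 0.419331 × 100 = 56.70

56.70%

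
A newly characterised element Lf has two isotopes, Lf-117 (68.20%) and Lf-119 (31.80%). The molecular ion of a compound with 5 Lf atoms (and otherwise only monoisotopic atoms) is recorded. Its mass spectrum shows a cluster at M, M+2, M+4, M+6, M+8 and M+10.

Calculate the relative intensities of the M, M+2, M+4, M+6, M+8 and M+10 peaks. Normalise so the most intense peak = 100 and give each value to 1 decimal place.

Each Lf atom is independently Lf-117 (p = 0.6820) or Lf-119 (q = 0.3180); the cluster is the binomial expansion (p + q)^5.
P(M) = 0.6820^5 = 0.147544
P(M+2) = 5 × 0.6820^4 × 0.3180^1 = 0.343981
P(M+4) = 10 × 0.6820^3 × 0.3180^2 = 0.320780
P(M+6) = 10 × 0.6820^2 × 0.3180^3 = 0.149572
P(M+8) = 5 × 0.6820^1 × 0.3180^4 = 0.034871
P(M+10) = 0.3180^5 = 0.003252
The M+2 peak is largest (0.343981); scaling to 100 gives 42.9 : 100.0 : 93.3 : 43.5 : 10.1 : 0.9.

42.9 : 100.0 : 93.3 : 43.5 : 10.1 : 0.9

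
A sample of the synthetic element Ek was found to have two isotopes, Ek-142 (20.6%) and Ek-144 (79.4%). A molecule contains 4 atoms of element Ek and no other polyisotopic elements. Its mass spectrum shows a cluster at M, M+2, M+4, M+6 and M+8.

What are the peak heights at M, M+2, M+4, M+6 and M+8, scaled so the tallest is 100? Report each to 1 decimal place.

0.4 : 6.7 : 38.9 : 100.0 : 96.4

The 4 Ek atoms are independent, so intensities follow the terms of (0.206 + 0.794)^4.
P(M) = 0.206^4 = 0.001801
P(M+2) = 4 × 0.206^3 × 0.794^1 = 0.027764
P(M+4) = 6 × 0.206^2 × 0.794^2 = 0.160519
P(M+6) = 4 × 0.206^1 × 0.794^3 = 0.412467
P(M+8) = 0.794^4 = 0.397450
The M+6 peak is largest (0.412467); scaling to 100 gives 0.4 : 6.7 : 38.9 : 100.0 : 96.4.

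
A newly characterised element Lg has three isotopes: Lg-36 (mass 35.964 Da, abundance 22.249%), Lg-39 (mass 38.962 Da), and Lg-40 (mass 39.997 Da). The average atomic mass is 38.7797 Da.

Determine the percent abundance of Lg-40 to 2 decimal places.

Let x and y be the fractions of Lg-39 and Lg-40. Then x + y = 1 − 0.22249 = 0.77751 and 38.962x + 39.997y = 38.7797 − 0.22249×35.964 = 30.77806964.
Substituting: 38.962x + 39.997(0.77751 − x) = 30.77806964
(38.962 − 39.997)x = -0.31999783  ⇒  x = 0.30918, y = 0.46833
Lg-39: 30.92%, Lg-40: 46.83%.

46.83%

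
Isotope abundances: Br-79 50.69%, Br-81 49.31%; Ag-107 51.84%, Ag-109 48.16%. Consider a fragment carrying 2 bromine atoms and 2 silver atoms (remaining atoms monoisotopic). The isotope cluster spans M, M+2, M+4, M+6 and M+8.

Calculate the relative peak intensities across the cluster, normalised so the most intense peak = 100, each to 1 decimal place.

Bromine pattern (n=2): 0.25694761 : 0.49990478 : 0.24314761
Silver pattern (n=2): 0.26873856 : 0.49932288 : 0.23193856
Convolve the two distributions (both contribute in 2-u steps):
  M: 0.25694761×0.26873856 = 0.069052
  M+2: 0.25694761×0.49932288 + 0.49990478×0.26873856 = 0.262644
  M+4: 0.25694761×0.23193856 + 0.49990478×0.49932288 + 0.24314761×0.26873856 = 0.374553
  M+6: 0.49990478×0.23193856 + 0.24314761×0.49932288 = 0.237356
  M+8: 0.24314761×0.23193856 = 0.056395
Scale to base peak (0.374553) = 100: 18.4 : 70.1 : 100.0 : 63.4 : 15.1

18.4 : 70.1 : 100.0 : 63.4 : 15.1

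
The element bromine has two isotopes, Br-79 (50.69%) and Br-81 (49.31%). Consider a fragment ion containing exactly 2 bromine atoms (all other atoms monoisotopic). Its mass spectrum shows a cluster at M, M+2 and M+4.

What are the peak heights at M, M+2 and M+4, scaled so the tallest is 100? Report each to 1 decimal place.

51.4 : 100.0 : 48.6

Expanding (0.5069 + 0.4931)^2:
P(M) = 0.5069^2 = 0.256948
P(M+2) = 2 × 0.5069^1 × 0.4931^1 = 0.499905
P(M+4) = 0.4931^2 = 0.243148
The M+2 peak is largest (0.499905); scaling to 100 gives 51.4 : 100.0 : 48.6.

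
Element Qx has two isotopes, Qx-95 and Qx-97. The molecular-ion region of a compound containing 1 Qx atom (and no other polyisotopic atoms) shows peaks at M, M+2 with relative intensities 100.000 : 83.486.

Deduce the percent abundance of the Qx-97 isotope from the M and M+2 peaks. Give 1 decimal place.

45.5%

Let p = fractional abundance of Qx-95. I(M+2)/I(M) = [C(1,1)·p^0·(1−p)] / p^1 = 1·(1−p)/p = 83.486/100.000 = 0.8349
(1−p)/p = 0.8349/1 = 0.8349  ⇒  p = 1/(1 + 0.8349) = 0.5450
Qx-95: 54.5%, Qx-97: 45.5%.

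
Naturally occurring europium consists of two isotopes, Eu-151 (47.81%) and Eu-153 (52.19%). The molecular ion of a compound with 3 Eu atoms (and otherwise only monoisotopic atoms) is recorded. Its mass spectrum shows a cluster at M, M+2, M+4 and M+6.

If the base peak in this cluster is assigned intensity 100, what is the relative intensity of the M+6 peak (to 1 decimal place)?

(0.4781 + 0.5219)^3 gives M 0.1093, M+2 0.3579, M+4 0.3907, M+6 0.1422; the largest is M+4.
P(M+4) = C(3,2) × 0.4781^1 × 0.5219^2 = 3 × 0.4781 × 0.27237961 = 0.390674 (base)
P(M+6) = C(3,3) × 0.4781^0 × 0.5219^3 = 1 × 1.0000 × 0.14215492 = 0.142155
Relative intensity = 0.142155 / 0.390674 × 100 = 36.4

36.4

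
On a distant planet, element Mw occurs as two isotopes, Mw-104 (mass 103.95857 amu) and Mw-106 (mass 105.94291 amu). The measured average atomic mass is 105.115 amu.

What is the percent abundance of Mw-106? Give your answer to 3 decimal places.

Writing the weighted mean with unknown fraction x of Mw-104:
103.95857·x + 105.94291·(1 − x) = 105.115
(103.95857 − 105.94291)·x = 105.115 − 105.94291
x = -0.82791 / -1.98434 = 0.41722 → 41.722% Mw-104, 58.278% Mw-106.

58.278%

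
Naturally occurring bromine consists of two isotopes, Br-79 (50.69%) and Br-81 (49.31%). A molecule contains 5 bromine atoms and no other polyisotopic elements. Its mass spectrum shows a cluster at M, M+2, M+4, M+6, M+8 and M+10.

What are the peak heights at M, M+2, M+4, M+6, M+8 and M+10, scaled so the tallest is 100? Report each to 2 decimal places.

10.57 : 51.40 : 100.00 : 97.28 : 47.31 : 9.21

The 5 Br atoms are independent, so intensities follow the terms of (0.5069 + 0.4931)^5.
P(M) = 0.5069^5 = 0.033467
P(M+2) = 5 × 0.5069^4 × 0.4931^1 = 0.162777
P(M+4) = 10 × 0.5069^3 × 0.4931^2 = 0.316692
P(M+6) = 10 × 0.5069^2 × 0.4931^3 = 0.308070
P(M+8) = 5 × 0.5069^1 × 0.4931^4 = 0.149842
P(M+10) = 0.4931^5 = 0.029152
The M+4 peak is largest (0.316692); scaling to 100 gives 10.57 : 51.40 : 100.00 : 97.28 : 47.31 : 9.21.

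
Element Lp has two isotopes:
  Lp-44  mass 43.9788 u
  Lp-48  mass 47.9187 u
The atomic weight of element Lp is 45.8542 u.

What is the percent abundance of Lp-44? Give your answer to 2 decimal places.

52.40%

Writing the weighted mean with unknown fraction x of Lp-44:
43.9788·x + 47.9187·(1 − x) = 45.8542
(43.9788 − 47.9187)·x = 45.8542 − 47.9187
x = -2.0645 / -3.9399 = 0.52400 → 52.40% Lp-44, 47.60% Lp-48.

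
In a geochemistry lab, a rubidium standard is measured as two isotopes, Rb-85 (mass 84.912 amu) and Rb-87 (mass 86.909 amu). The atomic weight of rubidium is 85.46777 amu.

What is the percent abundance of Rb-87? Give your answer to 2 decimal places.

With x = fraction of Rb-85 (so Rb-87 is 1 − x):
84.912·x + 86.909·(1 − x) = 85.46777
(84.912 − 86.909)·x = 85.46777 − 86.909
x = -1.44123 / -1.997 = 0.72170 → 72.17% Rb-85, 27.83% Rb-87.

27.83%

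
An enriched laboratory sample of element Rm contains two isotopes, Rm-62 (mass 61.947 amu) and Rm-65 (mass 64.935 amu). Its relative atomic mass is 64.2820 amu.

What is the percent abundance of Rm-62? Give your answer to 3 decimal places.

Let x be the fractional abundance of Rm-62; then Rm-65 has abundance 1 − x.
61.947·x + 64.935·(1 − x) = 64.2820
(61.947 − 64.935)·x = 64.2820 − 64.935
x = -0.6530 / -2.988 = 0.21854 → 21.854% Rm-62, 78.146% Rm-65.

21.854%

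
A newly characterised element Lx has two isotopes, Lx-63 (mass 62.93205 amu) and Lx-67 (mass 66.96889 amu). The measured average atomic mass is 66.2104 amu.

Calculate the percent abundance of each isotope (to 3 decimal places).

Lx-63: 18.789%, Lx-67: 81.211%

Let x be the fractional abundance of Lx-63; then Lx-67 has abundance 1 − x.
62.93205·x + 66.96889·(1 − x) = 66.2104
(62.93205 − 66.96889)·x = 66.2104 − 66.96889
x = -0.75849 / -4.03684 = 0.18789 → 18.789% Lx-63, 81.211% Lx-67.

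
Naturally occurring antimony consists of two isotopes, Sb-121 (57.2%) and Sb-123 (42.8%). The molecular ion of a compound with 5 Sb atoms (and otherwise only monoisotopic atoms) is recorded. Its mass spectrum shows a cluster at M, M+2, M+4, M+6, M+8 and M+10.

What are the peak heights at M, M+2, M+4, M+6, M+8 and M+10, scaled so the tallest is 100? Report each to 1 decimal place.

Expanding (0.572 + 0.428)^5:
P(M) = 0.572^5 = 0.061232
P(M+2) = 5 × 0.572^4 × 0.428^1 = 0.229086
P(M+4) = 10 × 0.572^3 × 0.428^2 = 0.342827
P(M+6) = 10 × 0.572^2 × 0.428^3 = 0.256521
P(M+8) = 5 × 0.572^1 × 0.428^4 = 0.095971
P(M+10) = 0.428^5 = 0.014362
The M+4 peak is largest (0.342827); scaling to 100 gives 17.9 : 66.8 : 100.0 : 74.8 : 28.0 : 4.2.

17.9 : 66.8 : 100.0 : 74.8 : 28.0 : 4.2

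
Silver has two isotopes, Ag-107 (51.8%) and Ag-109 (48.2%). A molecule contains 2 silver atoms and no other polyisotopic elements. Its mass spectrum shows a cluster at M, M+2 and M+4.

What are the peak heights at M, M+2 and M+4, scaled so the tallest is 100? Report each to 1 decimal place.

53.7 : 100.0 : 46.5

Expanding (0.518 + 0.482)^2:
P(M) = 0.518^2 = 0.268324
P(M+2) = 2 × 0.518^1 × 0.482^1 = 0.499352
P(M+4) = 0.482^2 = 0.232324
The M+2 peak is largest (0.499352); scaling to 100 gives 53.7 : 100.0 : 46.5.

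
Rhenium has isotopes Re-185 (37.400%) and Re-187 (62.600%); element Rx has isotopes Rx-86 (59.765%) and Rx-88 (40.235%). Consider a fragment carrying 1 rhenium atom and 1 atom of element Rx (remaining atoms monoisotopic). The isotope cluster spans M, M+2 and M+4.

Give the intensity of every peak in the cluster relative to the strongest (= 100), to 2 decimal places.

42.61 : 100.00 : 48.01

Rhenium pattern (n=1): 0.3740 : 0.6260
Element Rx pattern (n=1): 0.59765 : 0.40235
Convolve the two distributions (both contribute in 2-u steps):
  M: 0.3740×0.59765 = 0.223521
  M+2: 0.3740×0.40235 + 0.6260×0.59765 = 0.524608
  M+4: 0.6260×0.40235 = 0.251871
Scale to base peak (0.524608) = 100: 42.61 : 100.00 : 48.01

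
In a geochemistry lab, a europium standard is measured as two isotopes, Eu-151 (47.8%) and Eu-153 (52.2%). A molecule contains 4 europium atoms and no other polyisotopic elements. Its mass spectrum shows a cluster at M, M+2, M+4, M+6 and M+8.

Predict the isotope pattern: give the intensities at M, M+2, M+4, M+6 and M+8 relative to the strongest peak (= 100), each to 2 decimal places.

13.98 : 61.05 : 100.00 : 72.80 : 19.88

Expanding (0.478 + 0.522)^4:
P(M) = 0.478^4 = 0.052205
P(M+2) = 4 × 0.478^3 × 0.522^1 = 0.228042
P(M+4) = 6 × 0.478^2 × 0.522^2 = 0.373549
P(M+6) = 4 × 0.478^1 × 0.522^3 = 0.271956
P(M+8) = 0.522^4 = 0.074248
The M+4 peak is largest (0.373549); scaling to 100 gives 13.98 : 61.05 : 100.00 : 72.80 : 19.88.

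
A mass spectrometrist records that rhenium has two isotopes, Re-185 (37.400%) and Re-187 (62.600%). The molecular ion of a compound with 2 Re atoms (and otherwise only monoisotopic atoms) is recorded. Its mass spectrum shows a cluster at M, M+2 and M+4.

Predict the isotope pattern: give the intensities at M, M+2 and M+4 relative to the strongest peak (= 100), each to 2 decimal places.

Expanding (0.37400 + 0.62600)^2:
P(M) = 0.37400^2 = 0.139876
P(M+2) = 2 × 0.37400^1 × 0.62600^1 = 0.468248
P(M+4) = 0.62600^2 = 0.391876
The M+2 peak is largest (0.468248); scaling to 100 gives 29.87 : 100.00 : 83.69.

29.87 : 100.00 : 83.69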